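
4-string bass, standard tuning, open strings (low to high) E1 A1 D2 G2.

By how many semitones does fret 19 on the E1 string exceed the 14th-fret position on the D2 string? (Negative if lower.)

E1 at fret 19 → B2 (MIDI 47); D2 at fret 14 → E3 (MIDI 52).
47 − 52 = -5, so the two pitches are 5 semitones apart.

-5 semitones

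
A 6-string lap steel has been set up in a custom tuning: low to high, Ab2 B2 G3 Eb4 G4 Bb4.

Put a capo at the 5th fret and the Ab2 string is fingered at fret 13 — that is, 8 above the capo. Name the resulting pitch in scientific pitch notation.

A3

The capo raises the open Ab2 by 5 semitones to Db3; fretting 8 more gives Ab2 + 5 + 8 = Ab2 + 13 semitones = A3.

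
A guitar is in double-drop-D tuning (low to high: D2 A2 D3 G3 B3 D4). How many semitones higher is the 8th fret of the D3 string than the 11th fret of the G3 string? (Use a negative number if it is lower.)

D3 at fret 8 → A#3 (MIDI 58); G3 at fret 11 → F#4 (MIDI 66).
58 − 66 = -8, so the two pitches are 8 semitones apart.

-8 semitones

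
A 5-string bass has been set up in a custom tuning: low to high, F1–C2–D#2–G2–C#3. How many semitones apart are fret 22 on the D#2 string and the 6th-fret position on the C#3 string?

D#2 at fret 22 → C#4 (MIDI 61); C#3 at fret 6 → G3 (MIDI 55).
61 − 55 = 6, so the two pitches are 6 semitones apart, with C#4 the higher.

6 semitones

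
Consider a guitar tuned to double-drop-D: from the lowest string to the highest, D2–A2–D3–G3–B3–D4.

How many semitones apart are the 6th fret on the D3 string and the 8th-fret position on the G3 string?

7 semitones

D3 at fret 6 → G♯3 (MIDI 56); G3 at fret 8 → D♯4 (MIDI 63).
56 − 63 = -7, so the two pitches are 7 semitones apart, with D♯4 the higher.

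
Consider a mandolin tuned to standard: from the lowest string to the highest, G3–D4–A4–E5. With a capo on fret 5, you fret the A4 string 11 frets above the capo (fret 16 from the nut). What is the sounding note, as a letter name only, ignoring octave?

C♯

The capo raises the open A4 by 5 semitones to D5; fretting 11 more gives A4 + 5 + 11 = A4 + 16 semitones, landing on C♯.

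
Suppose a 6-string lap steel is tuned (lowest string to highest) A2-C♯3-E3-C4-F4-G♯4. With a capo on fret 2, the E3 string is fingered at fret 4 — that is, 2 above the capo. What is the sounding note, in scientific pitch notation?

G♯3

The capo raises the open E3 by 2 semitones to F♯3; fretting 2 more gives E3 + 2 + 2 = E3 + 4 semitones = G♯3.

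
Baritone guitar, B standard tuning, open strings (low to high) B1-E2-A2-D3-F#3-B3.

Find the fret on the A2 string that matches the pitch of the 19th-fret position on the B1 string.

9

Fret 19 on B1 is MIDI 35 + 19 = 54 (F#3). On the A2 string (open MIDI 45), that pitch is 54 − 45 = fret 9.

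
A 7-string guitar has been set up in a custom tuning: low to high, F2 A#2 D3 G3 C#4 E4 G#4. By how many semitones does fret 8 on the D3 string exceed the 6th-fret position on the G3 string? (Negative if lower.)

D3 at fret 8 → A#3 (MIDI 58); G3 at fret 6 → C#4 (MIDI 61).
58 − 61 = -3, so the two pitches are 3 semitones apart.

-3 semitones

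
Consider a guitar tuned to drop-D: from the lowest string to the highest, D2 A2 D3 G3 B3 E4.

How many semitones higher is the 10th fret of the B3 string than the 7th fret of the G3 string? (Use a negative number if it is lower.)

B3 at fret 10 → A4 (MIDI 69); G3 at fret 7 → D4 (MIDI 62).
69 − 62 = 7, so the two pitches are 7 semitones apart.

7 semitones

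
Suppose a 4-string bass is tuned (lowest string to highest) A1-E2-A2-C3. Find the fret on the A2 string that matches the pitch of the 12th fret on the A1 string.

A1 at fret 12 is A1 + 12 semitones = A2.
The open A2 string is 12 semitones above the open A1, so the same pitch on the A2 string lies at fret 12 − 12 = 0.

0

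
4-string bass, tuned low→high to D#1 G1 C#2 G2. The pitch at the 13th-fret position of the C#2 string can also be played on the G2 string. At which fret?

7

C#2 at fret 13 is C#2 + 13 semitones = D3.
The open G2 string is 6 semitones above the open C#2, so the same pitch on the G2 string lies at fret 13 − 6 = 7.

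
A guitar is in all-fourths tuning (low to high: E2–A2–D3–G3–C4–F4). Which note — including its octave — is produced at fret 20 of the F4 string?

C#6

The open F4 string plus 20 semitones: F–F#–G–G#–…–B–C–C#.
The walk passes from B into C 2 times, so the octave number goes from 4 to 6.
(Equivalently spelled Db6.)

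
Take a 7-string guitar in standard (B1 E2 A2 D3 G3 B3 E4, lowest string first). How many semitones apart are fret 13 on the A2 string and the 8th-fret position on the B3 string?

A2 at fret 13 → A♯3 (MIDI 58); B3 at fret 8 → G4 (MIDI 67).
58 − 67 = -9, so the two pitches are 9 semitones apart, with G4 the higher.

9 semitones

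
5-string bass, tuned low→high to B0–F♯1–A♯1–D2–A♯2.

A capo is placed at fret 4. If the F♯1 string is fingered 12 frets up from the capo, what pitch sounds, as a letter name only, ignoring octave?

A♯

The capo raises the open F♯1 by 4 semitones to A♯1; fretting 12 more gives F♯1 + 4 + 12 = F♯1 + 16 semitones, landing on A♯.
(Also written B♭.)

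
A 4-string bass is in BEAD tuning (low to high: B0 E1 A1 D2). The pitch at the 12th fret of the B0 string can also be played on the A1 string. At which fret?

2

B0 at fret 12 is B0 + 12 semitones = B1.
The open A1 string is 10 semitones above the open B0, so the same pitch on the A1 string lies at fret 12 − 10 = 2.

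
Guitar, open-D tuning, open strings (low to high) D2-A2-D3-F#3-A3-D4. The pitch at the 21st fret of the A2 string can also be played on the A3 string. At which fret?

A2 at fret 21 is A2 + 21 semitones = F#4.
The open A3 string is 12 semitones above the open A2, so the same pitch on the A3 string lies at fret 21 − 12 = 9.

9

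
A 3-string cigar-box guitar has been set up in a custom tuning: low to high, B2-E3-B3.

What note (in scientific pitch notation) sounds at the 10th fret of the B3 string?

B3 is MIDI 59. Adding 10 gives 69, which is A4.

A4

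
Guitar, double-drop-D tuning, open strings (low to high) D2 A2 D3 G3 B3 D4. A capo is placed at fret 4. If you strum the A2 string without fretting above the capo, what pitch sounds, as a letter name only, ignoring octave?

C♯

The capo raises the open A2 by 4 semitones to C♯3; fretting 0 more gives A2 + 4 + 0 = A2 + 4 semitones, landing on C♯.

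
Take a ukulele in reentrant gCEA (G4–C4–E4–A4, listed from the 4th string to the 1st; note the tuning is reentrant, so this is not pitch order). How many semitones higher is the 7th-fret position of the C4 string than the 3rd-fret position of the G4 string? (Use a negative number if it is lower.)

C4 at fret 7 → G4 (MIDI 67); G4 at fret 3 → A♯4 (MIDI 70).
67 − 70 = -3, so the two pitches are 3 semitones apart.

-3 semitones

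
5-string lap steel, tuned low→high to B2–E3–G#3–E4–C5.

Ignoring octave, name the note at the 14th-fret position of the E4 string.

F#

E4 is MIDI 64. Adding 14 gives 78; 78 mod 12 = 6, i.e. F#.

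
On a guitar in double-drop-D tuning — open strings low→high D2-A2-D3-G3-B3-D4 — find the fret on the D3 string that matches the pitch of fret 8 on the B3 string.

17

B3 at fret 8 is B3 + 8 semitones = G4.
The open D3 string is 9 semitones below the open B3, so the same pitch on the D3 string lies at fret 8 + 9 = 17.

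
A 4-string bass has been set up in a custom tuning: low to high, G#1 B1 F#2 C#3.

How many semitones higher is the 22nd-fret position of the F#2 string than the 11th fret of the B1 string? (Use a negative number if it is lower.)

F#2 at fret 22 → E4 (MIDI 64); B1 at fret 11 → A#2 (MIDI 46).
64 − 46 = 18, so the two pitches are 18 semitones apart.

18 semitones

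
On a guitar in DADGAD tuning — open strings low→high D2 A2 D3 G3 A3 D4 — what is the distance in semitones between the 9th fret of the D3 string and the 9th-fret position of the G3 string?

5 semitones

D3 at fret 9 → B3 (MIDI 59); G3 at fret 9 → E4 (MIDI 64).
59 − 64 = -5, so the two pitches are 5 semitones apart, with E4 the higher.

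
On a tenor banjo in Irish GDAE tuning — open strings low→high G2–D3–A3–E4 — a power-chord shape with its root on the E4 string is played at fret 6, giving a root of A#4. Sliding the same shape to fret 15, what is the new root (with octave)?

Moving from fret 6 to fret 15 shifts the root by 9 semitones.
A#4 up 9 semitones is G5.

G5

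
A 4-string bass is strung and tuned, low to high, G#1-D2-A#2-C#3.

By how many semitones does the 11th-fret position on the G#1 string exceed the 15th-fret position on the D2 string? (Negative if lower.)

-10 semitones

G#1 at fret 11 → G2 (MIDI 43); D2 at fret 15 → F3 (MIDI 53).
43 − 53 = -10, so the two pitches are 10 semitones apart.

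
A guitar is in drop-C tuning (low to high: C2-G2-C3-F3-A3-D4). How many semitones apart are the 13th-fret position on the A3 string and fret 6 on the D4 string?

2 semitones

A3 at fret 13 → A#4 (MIDI 70); D4 at fret 6 → G#4 (MIDI 68).
70 − 68 = 2, so the two pitches are 2 semitones apart, with A#4 the higher.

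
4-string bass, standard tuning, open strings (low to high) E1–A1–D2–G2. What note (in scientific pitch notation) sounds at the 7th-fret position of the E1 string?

B1

The open E1 string plus 7 semitones: E–F–F#–G–G#–A–A#–B.
No B→C boundary is crossed, so the octave stays at 1.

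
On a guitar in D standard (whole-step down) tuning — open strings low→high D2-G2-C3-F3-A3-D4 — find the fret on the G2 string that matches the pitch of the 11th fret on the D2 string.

Fret 11 on D2 is MIDI 38 + 11 = 49 (C♯3). On the G2 string (open MIDI 43), that pitch is 49 − 43 = fret 6.

6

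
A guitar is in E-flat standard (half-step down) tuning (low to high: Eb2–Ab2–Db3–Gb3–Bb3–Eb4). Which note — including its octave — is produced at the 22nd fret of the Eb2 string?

Db4

Each fret is one semitone, so Eb2 + 22 = Db4.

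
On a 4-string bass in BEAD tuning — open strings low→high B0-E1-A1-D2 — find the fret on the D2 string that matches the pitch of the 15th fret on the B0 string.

B0 at fret 15 is B0 + 15 semitones = D2.
The open D2 string is 15 semitones above the open B0, so the same pitch on the D2 string lies at fret 15 − 15 = 0.

0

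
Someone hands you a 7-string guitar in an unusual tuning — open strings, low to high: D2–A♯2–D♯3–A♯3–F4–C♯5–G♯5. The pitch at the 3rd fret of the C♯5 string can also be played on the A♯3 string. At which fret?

Fret 3 on C♯5 is MIDI 73 + 3 = 76 (E5). On the A♯3 string (open MIDI 58), that pitch is 76 − 58 = fret 18.

18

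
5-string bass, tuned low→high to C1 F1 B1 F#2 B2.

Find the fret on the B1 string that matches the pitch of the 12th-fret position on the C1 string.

1

C1 at fret 12 is C1 + 12 semitones = C2.
The open B1 string is 11 semitones above the open C1, so the same pitch on the B1 string lies at fret 12 − 11 = 1.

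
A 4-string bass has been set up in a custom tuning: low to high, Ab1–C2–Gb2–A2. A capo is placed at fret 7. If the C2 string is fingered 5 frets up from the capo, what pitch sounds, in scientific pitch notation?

The capo raises the open C2 by 7 semitones to G2; fretting 5 more gives C2 + 7 + 5 = C2 + 12 semitones = C3.

C3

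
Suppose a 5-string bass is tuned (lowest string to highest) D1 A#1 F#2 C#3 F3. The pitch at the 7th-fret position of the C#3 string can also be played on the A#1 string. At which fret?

22

Fret 7 on C#3 is MIDI 49 + 7 = 56 (G#3). On the A#1 string (open MIDI 34), that pitch is 56 − 34 = fret 22.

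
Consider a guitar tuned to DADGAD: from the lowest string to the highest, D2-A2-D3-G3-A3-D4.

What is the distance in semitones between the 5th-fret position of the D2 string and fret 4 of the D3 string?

11 semitones

D2 at fret 5 → G2 (MIDI 43); D3 at fret 4 → F#3 (MIDI 54).
43 − 54 = -11, so the two pitches are 11 semitones apart, with F#3 the higher.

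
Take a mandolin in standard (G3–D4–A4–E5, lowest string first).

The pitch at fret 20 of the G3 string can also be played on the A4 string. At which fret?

G3 at fret 20 is G3 + 20 semitones = D♯5.
The open A4 string is 14 semitones above the open G3, so the same pitch on the A4 string lies at fret 20 − 14 = 6.

6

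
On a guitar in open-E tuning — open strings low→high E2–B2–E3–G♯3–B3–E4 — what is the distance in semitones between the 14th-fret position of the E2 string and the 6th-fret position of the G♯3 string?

8 semitones

E2 at fret 14 → F♯3 (MIDI 54); G♯3 at fret 6 → D4 (MIDI 62).
54 − 62 = -8, so the two pitches are 8 semitones apart, with D4 the higher.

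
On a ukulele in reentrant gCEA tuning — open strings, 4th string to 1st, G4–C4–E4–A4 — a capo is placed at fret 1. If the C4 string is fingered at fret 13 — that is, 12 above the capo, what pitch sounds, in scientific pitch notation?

C#5

The capo raises the open C4 by 1 semitone to C#4; fretting 12 more gives C4 + 1 + 12 = C4 + 13 semitones = C#5.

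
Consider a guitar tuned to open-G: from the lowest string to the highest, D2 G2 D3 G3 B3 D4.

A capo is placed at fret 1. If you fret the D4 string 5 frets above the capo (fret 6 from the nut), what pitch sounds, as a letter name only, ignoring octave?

G#

The capo raises the open D4 by 1 semitone to D#4; fretting 5 more gives D4 + 1 + 5 = D4 + 6 semitones, landing on G#.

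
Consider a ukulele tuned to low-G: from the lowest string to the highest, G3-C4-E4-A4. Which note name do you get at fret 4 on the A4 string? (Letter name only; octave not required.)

The open A4 string plus 4 semitones: A–A#–B–C–C#.
(Equivalently spelled D♭.)

C♯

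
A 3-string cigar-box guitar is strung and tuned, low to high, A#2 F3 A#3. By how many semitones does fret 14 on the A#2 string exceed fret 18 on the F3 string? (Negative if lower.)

-11 semitones

A#2 at fret 14 → C4 (MIDI 60); F3 at fret 18 → B4 (MIDI 71).
60 − 71 = -11, so the two pitches are 11 semitones apart.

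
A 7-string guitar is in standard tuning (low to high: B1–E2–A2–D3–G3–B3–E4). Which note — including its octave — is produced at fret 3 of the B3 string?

D4

Each fret is one semitone, so B3 + 3 = D4.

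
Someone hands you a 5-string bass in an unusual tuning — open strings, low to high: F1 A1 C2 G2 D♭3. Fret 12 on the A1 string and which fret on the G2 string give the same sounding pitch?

2

Fret 12 on A1 is MIDI 33 + 12 = 45 (A2). On the G2 string (open MIDI 43), that pitch is 45 − 43 = fret 2.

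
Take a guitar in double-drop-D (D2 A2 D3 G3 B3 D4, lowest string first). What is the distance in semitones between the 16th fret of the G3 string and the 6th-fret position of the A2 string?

G3 at fret 16 → B4 (MIDI 71); A2 at fret 6 → D#3 (MIDI 51).
71 − 51 = 20, so the two pitches are 20 semitones apart, with B4 the higher.

20 semitones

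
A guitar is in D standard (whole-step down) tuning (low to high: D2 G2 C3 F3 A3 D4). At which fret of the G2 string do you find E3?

9

E3 is 9 semitones above the open G2 (G–G#–A–A#–B–C–C#–D–D#–E), so it sits at fret 9.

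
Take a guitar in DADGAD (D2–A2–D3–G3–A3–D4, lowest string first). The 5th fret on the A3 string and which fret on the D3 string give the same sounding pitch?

Fret 5 on A3 is MIDI 57 + 5 = 62 (D4). On the D3 string (open MIDI 50), that pitch is 62 − 50 = fret 12.

12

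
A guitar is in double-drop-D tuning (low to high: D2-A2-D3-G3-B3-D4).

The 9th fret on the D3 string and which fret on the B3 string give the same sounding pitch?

Fret 9 on D3 is MIDI 50 + 9 = 59 (B3). On the B3 string (open MIDI 59), that pitch is 59 − 59 = fret 0.

0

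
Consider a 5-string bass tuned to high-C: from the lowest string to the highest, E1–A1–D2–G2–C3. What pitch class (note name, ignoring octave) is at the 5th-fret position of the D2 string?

D2 is MIDI 38. Adding 5 gives 43; 43 mod 12 = 7, i.e. G.

G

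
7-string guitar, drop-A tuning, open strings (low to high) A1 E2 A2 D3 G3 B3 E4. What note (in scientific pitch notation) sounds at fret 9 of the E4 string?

Each fret is one semitone, so E4 + 9 = C#5.

C#5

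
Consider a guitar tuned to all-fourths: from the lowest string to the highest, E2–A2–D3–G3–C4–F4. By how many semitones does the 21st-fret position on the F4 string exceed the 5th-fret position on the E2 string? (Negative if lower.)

F4 at fret 21 → D6 (MIDI 86); E2 at fret 5 → A2 (MIDI 45).
86 − 45 = 41, so the two pitches are 41 semitones apart.

41 semitones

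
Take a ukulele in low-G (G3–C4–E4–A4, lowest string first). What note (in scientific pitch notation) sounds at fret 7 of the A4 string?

E5

Each fret is one semitone, so A4 + 7 = E5.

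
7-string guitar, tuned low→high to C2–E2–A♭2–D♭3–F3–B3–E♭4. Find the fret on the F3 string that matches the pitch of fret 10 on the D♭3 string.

6

D♭3 at fret 10 is D♭3 + 10 semitones = B3.
The open F3 string is 4 semitones above the open D♭3, so the same pitch on the F3 string lies at fret 10 − 4 = 6.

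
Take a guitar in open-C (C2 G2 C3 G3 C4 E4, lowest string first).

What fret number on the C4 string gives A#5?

A#5 is 22 semitones above the open C4 (C–C#–D–D#–…–G#–A–A#), so it sits at fret 22.

22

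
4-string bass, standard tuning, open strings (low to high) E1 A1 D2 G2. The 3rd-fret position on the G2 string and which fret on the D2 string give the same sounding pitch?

8

G2 at fret 3 is G2 + 3 semitones = A#2.
The open D2 string is 5 semitones below the open G2, so the same pitch on the D2 string lies at fret 3 + 5 = 8.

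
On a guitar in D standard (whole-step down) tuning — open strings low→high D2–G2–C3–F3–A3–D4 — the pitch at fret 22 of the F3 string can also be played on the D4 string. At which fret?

F3 at fret 22 is F3 + 22 semitones = D#5.
The open D4 string is 9 semitones above the open F3, so the same pitch on the D4 string lies at fret 22 − 9 = 13.

13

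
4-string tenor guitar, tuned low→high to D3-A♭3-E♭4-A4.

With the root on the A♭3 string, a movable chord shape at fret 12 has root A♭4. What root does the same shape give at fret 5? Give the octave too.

Moving from fret 12 to fret 5 shifts the root by -7 semitones.
A♭4 down 7 semitones is D♭4.

D♭4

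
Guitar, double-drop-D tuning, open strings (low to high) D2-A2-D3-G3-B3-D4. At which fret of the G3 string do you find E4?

E4 is 9 semitones above the open G3 (G–G#–A–A#–B–C–C#–D–D#–E), so it sits at fret 9.

9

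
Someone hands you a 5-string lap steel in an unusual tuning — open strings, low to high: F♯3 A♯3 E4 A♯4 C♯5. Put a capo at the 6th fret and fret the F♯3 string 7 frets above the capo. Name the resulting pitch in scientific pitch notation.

The capo raises the open F♯3 by 6 semitones to C4; fretting 7 more gives F♯3 + 6 + 7 = F♯3 + 13 semitones = G4.

G4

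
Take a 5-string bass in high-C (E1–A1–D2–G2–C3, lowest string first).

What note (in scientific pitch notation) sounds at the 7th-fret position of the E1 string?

Each fret is one semitone, so E1 + 7 = B1.

B1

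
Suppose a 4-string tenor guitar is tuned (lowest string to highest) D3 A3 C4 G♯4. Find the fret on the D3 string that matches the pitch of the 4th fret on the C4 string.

14

Fret 4 on C4 is MIDI 60 + 4 = 64 (E4). On the D3 string (open MIDI 50), that pitch is 64 − 50 = fret 14.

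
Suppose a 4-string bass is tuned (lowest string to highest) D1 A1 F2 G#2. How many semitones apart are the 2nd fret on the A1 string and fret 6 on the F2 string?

12 semitones

A1 at fret 2 → B1 (MIDI 35); F2 at fret 6 → B2 (MIDI 47).
35 − 47 = -12, so the two pitches are 12 semitones apart, with B2 the higher.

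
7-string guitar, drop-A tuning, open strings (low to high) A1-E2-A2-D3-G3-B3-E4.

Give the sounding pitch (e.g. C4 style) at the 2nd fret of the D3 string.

The open D3 string plus 2 semitones: D–D#–E.
No B→C boundary is crossed, so the octave stays at 3.

E3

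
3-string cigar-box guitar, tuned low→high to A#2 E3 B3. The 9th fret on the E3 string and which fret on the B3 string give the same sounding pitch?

E3 at fret 9 is E3 + 9 semitones = C#4.
The open B3 string is 7 semitones above the open E3, so the same pitch on the B3 string lies at fret 9 − 7 = 2.

2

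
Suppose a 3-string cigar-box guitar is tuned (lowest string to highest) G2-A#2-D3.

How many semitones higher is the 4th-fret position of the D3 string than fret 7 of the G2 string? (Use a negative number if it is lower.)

D3 at fret 4 → F#3 (MIDI 54); G2 at fret 7 → D3 (MIDI 50).
54 − 50 = 4, so the two pitches are 4 semitones apart.

4 semitones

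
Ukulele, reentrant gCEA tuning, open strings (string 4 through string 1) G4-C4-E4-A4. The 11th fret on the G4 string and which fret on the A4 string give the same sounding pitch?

9

Fret 11 on G4 is MIDI 67 + 11 = 78 (F#5). On the A4 string (open MIDI 69), that pitch is 78 − 69 = fret 9.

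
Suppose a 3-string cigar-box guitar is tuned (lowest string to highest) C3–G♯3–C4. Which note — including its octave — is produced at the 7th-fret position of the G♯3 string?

Each fret is one semitone, so G♯3 + 7 = D♯4.
(Equivalently spelled E♭4.)

D♯4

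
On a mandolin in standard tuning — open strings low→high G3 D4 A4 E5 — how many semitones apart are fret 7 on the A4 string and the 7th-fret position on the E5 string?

A4 at fret 7 → E5 (MIDI 76); E5 at fret 7 → B5 (MIDI 83).
76 − 83 = -7, so the two pitches are 7 semitones apart, with B5 the higher.

7 semitones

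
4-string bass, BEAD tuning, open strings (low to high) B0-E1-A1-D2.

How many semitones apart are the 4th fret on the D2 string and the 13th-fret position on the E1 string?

D2 at fret 4 → F#2 (MIDI 42); E1 at fret 13 → F2 (MIDI 41).
42 − 41 = 1, so the two pitches are 1 semitone apart, with F#2 the higher.

1 semitone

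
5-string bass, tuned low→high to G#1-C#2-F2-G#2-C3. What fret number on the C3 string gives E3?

E3 is 4 semitones above the open C3 (C–C#–D–D#–E), so it sits at fret 4.

4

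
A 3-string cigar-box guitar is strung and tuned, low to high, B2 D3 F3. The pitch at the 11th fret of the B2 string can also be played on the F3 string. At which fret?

5

Fret 11 on B2 is MIDI 47 + 11 = 58 (A♯3). On the F3 string (open MIDI 53), that pitch is 58 − 53 = fret 5.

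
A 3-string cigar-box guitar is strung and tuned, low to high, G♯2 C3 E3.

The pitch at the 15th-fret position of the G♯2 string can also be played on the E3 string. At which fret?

7

Fret 15 on G♯2 is MIDI 44 + 15 = 59 (B3). On the E3 string (open MIDI 52), that pitch is 59 − 52 = fret 7.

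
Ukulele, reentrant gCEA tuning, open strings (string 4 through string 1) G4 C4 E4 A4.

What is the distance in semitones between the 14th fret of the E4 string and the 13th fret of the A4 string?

4 semitones

E4 at fret 14 → F#5 (MIDI 78); A4 at fret 13 → A#5 (MIDI 82).
78 − 82 = -4, so the two pitches are 4 semitones apart, with A#5 the higher.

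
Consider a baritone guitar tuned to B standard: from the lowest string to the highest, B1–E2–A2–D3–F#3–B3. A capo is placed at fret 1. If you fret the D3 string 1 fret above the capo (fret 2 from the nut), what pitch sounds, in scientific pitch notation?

E3

The capo raises the open D3 by 1 semitone to D#3; fretting 1 more gives D3 + 1 + 1 = D3 + 2 semitones = E3.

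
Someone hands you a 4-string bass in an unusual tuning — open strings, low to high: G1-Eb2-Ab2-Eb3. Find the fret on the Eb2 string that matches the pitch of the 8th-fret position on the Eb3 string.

20

Fret 8 on Eb3 is MIDI 51 + 8 = 59 (B3). On the Eb2 string (open MIDI 39), that pitch is 59 − 39 = fret 20.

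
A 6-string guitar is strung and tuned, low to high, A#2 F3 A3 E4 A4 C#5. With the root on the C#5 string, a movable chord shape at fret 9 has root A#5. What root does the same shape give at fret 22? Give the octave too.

B6

Moving from fret 9 to fret 22 shifts the root by 13 semitones.
A#5 up 13 semitones is B6.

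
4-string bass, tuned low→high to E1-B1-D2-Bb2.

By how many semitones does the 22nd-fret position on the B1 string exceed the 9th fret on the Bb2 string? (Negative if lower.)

2 semitones

B1 at fret 22 → A3 (MIDI 57); Bb2 at fret 9 → G3 (MIDI 55).
57 − 55 = 2, so the two pitches are 2 semitones apart.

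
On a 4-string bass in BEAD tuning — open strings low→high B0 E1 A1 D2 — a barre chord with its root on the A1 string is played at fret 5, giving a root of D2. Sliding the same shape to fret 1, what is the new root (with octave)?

A♯1

Moving from fret 5 to fret 1 shifts the root by -4 semitones.
D2 down 4 semitones is A♯1.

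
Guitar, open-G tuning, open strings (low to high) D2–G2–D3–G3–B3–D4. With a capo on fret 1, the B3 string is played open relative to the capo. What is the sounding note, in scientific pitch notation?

C4

The capo raises the open B3 by 1 semitone to C4; fretting 0 more gives B3 + 1 + 0 = B3 + 1 semitone = C4.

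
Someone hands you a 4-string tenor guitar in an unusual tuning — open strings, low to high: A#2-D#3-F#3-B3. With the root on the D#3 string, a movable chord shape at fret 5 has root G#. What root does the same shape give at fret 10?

Moving from fret 5 to fret 10 shifts the root by 5 semitones.
G# up 5 semitones is C#.

C#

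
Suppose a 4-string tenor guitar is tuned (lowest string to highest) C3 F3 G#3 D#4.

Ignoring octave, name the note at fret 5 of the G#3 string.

The open G#3 string plus 5 semitones: G#–A–A#–B–C–C#.

C#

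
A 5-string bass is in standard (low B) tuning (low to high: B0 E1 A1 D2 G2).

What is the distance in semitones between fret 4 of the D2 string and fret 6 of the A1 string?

3 semitones

D2 at fret 4 → F#2 (MIDI 42); A1 at fret 6 → D#2 (MIDI 39).
42 − 39 = 3, so the two pitches are 3 semitones apart, with F#2 the higher.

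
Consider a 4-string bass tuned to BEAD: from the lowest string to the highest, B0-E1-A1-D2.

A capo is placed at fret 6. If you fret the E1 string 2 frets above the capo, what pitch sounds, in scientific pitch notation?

C2

The capo raises the open E1 by 6 semitones to A♯1; fretting 2 more gives E1 + 6 + 2 = E1 + 8 semitones = C2.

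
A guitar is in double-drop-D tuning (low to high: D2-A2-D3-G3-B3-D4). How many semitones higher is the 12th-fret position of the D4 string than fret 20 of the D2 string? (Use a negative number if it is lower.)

D4 at fret 12 → D5 (MIDI 74); D2 at fret 20 → A♯3 (MIDI 58).
74 − 58 = 16, so the two pitches are 16 semitones apart.

16 semitones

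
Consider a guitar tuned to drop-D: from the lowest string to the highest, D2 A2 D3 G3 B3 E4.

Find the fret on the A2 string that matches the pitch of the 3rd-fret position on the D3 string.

Fret 3 on D3 is MIDI 50 + 3 = 53 (F3). On the A2 string (open MIDI 45), that pitch is 53 − 45 = fret 8.

8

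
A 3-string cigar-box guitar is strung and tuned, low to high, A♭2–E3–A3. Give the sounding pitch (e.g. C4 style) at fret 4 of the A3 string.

A3 is MIDI 57. Adding 4 gives 61, which is D♭4.

D♭4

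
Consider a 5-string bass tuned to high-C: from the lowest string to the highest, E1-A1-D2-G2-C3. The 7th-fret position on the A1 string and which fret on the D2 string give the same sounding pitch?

2

A1 at fret 7 is A1 + 7 semitones = E2.
The open D2 string is 5 semitones above the open A1, so the same pitch on the D2 string lies at fret 7 − 5 = 2.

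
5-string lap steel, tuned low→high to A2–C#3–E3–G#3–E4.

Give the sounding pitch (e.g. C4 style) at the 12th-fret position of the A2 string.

A3

Each fret is one semitone, so A2 + 12 = A3.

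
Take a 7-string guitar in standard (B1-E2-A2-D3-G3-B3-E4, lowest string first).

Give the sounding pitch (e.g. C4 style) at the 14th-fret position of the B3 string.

B3 is MIDI 59. Adding 14 gives 73, which is C#5.

C#5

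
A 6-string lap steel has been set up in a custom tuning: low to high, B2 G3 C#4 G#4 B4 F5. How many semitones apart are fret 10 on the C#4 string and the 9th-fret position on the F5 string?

C#4 at fret 10 → B4 (MIDI 71); F5 at fret 9 → D6 (MIDI 86).
71 − 86 = -15, so the two pitches are 15 semitones apart, with D6 the higher.

15 semitones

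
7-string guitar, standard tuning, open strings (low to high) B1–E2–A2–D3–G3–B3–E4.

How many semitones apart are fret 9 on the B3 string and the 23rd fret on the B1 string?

B3 at fret 9 → G#4 (MIDI 68); B1 at fret 23 → A#3 (MIDI 58).
68 − 58 = 10, so the two pitches are 10 semitones apart, with G#4 the higher.

10 semitones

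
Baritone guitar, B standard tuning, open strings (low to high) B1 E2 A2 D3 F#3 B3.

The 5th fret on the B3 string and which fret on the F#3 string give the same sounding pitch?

B3 at fret 5 is B3 + 5 semitones = E4.
The open F#3 string is 5 semitones below the open B3, so the same pitch on the F#3 string lies at fret 5 + 5 = 10.

10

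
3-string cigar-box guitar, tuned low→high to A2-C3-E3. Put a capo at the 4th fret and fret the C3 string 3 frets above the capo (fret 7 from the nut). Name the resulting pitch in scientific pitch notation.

The capo raises the open C3 by 4 semitones to E3; fretting 3 more gives C3 + 4 + 3 = C3 + 7 semitones = G3.

G3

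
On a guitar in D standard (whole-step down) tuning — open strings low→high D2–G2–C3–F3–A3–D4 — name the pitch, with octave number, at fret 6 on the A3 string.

D♯4

A3 is MIDI 57. Adding 6 gives 63, which is D♯4.
(Equivalently spelled E♭4.)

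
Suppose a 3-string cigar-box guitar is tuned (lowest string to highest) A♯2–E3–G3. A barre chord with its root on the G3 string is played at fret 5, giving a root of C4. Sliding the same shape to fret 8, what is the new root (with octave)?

Moving from fret 5 to fret 8 shifts the root by 3 semitones.
C4 up 3 semitones is D♯4.

D♯4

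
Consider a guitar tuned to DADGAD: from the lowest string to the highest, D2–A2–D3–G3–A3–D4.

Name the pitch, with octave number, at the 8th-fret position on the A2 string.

F3

The open A2 string plus 8 semitones: A–A#–B–C–C#–D–D#–E–F.
The walk passes from B into C once, so the octave number goes from 2 to 3.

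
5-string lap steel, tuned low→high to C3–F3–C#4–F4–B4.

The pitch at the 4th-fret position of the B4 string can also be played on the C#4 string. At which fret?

14

B4 at fret 4 is B4 + 4 semitones = D#5.
The open C#4 string is 10 semitones below the open B4, so the same pitch on the C#4 string lies at fret 4 + 10 = 14.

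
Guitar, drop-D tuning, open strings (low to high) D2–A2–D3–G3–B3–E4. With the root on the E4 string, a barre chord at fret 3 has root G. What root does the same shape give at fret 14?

Moving from fret 3 to fret 14 shifts the root by 11 semitones.
G up 11 semitones is F♯.

F♯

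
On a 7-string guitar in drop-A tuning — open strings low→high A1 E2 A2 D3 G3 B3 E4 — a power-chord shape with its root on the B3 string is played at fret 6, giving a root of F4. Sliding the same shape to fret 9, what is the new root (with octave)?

Moving from fret 6 to fret 9 shifts the root by 3 semitones.
F4 up 3 semitones is G♯4.

G♯4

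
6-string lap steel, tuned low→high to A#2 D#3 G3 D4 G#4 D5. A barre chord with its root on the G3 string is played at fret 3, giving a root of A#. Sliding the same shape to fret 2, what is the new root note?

A

Moving from fret 3 to fret 2 shifts the root by -1 semitone.
A# down 1 semitone is A.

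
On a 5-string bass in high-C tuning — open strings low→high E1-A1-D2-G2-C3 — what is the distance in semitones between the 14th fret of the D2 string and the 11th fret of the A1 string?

8 semitones

D2 at fret 14 → E3 (MIDI 52); A1 at fret 11 → G♯2 (MIDI 44).
52 − 44 = 8, so the two pitches are 8 semitones apart, with E3 the higher.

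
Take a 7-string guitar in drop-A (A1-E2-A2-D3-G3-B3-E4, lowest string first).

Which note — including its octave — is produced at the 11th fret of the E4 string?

The open E4 string plus 11 semitones: E–F–F#–G–…–C#–D–D#.
The walk passes from B into C once, so the octave number goes from 4 to 5.
(Equivalently spelled Eb5.)

D#5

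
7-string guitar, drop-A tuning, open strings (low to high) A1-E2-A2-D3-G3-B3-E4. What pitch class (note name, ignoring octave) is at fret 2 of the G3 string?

The open G3 string plus 2 semitones: G–G#–A.

A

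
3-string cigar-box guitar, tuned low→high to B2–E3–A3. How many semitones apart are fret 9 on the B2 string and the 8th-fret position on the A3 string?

B2 at fret 9 → G♯3 (MIDI 56); A3 at fret 8 → F4 (MIDI 65).
56 − 65 = -9, so the two pitches are 9 semitones apart, with F4 the higher.

9 semitones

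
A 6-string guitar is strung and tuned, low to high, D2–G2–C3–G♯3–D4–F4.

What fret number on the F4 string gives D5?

9

D5 is 9 semitones above the open F4 (F–F#–G–G#–A–A#–B–C–C#–D), so it sits at fret 9.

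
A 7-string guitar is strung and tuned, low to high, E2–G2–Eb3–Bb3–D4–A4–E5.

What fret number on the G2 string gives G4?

24

G4 is 24 semitones above the open G2 (G–Ab–A–Bb–…–F–Gb–G), so it sits at fret 24.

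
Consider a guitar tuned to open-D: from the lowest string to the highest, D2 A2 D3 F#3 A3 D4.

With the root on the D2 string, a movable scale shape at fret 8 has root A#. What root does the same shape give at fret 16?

F#

Moving from fret 8 to fret 16 shifts the root by 8 semitones.
A# up 8 semitones is F#.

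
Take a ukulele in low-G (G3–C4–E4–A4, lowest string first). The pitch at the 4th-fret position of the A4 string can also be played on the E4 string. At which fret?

9

A4 at fret 4 is A4 + 4 semitones = C#5.
The open E4 string is 5 semitones below the open A4, so the same pitch on the E4 string lies at fret 4 + 5 = 9.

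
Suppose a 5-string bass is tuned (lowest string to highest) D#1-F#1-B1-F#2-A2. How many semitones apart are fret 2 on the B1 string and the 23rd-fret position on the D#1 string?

B1 at fret 2 → C#2 (MIDI 37); D#1 at fret 23 → D3 (MIDI 50).
37 − 50 = -13, so the two pitches are 13 semitones apart, with D3 the higher.

13 semitones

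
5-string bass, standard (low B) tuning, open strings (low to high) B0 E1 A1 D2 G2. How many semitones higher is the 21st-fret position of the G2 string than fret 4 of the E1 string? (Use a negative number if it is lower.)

G2 at fret 21 → E4 (MIDI 64); E1 at fret 4 → G♯1 (MIDI 32).
64 − 32 = 32, so the two pitches are 32 semitones apart.

32 semitones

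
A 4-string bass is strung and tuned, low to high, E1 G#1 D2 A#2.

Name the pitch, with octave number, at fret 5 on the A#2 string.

D#3

The open A#2 string plus 5 semitones: A#–B–C–C#–D–D#.
The walk passes from B into C once, so the octave number goes from 2 to 3.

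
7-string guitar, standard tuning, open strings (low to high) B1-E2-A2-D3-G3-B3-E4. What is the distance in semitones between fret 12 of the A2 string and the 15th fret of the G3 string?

13 semitones

A2 at fret 12 → A3 (MIDI 57); G3 at fret 15 → A♯4 (MIDI 70).
57 − 70 = -13, so the two pitches are 13 semitones apart, with A♯4 the higher.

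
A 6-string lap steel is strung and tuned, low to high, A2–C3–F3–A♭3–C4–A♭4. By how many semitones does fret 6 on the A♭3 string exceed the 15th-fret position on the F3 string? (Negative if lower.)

-6 semitones

A♭3 at fret 6 → D4 (MIDI 62); F3 at fret 15 → A♭4 (MIDI 68).
62 − 68 = -6, so the two pitches are 6 semitones apart.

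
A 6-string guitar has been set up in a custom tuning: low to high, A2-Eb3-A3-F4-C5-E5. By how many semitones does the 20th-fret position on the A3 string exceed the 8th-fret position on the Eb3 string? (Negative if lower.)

18 semitones

A3 at fret 20 → F5 (MIDI 77); Eb3 at fret 8 → B3 (MIDI 59).
77 − 59 = 18, so the two pitches are 18 semitones apart.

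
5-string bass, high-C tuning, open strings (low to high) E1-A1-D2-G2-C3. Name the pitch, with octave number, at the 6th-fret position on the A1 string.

D#2

The open A1 string plus 6 semitones: A–A#–B–C–C#–D–D#.
The walk passes from B into C once, so the octave number goes from 1 to 2.
(Equivalently spelled Eb2.)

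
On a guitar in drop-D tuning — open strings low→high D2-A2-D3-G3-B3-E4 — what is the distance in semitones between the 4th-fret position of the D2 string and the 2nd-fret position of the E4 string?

24 semitones

D2 at fret 4 → F#2 (MIDI 42); E4 at fret 2 → F#4 (MIDI 66).
42 − 66 = -24, so the two pitches are 24 semitones apart, with F#4 the higher.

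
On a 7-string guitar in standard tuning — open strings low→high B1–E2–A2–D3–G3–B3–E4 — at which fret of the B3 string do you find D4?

D4 is 3 semitones above the open B3 (B–C–C#–D), so it sits at fret 3.

3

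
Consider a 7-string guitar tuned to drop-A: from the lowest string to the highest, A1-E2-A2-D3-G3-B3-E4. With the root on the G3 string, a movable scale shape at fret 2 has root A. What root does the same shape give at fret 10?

Moving from fret 2 to fret 10 shifts the root by 8 semitones.
A up 8 semitones is F.

F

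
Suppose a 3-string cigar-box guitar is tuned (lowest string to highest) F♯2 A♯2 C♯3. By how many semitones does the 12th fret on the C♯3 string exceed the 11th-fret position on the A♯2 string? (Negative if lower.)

4 semitones

C♯3 at fret 12 → C♯4 (MIDI 61); A♯2 at fret 11 → A3 (MIDI 57).
61 − 57 = 4, so the two pitches are 4 semitones apart.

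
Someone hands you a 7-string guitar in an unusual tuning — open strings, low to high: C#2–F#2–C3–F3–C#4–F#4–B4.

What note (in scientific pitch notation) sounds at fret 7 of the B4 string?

F#5

B4 is MIDI 71. Adding 7 gives 78, which is F#5.
(Equivalently spelled Gb5.)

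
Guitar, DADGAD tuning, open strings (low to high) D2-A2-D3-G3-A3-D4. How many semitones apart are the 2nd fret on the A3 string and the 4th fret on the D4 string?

A3 at fret 2 → B3 (MIDI 59); D4 at fret 4 → F♯4 (MIDI 66).
59 − 66 = -7, so the two pitches are 7 semitones apart, with F♯4 the higher.

7 semitones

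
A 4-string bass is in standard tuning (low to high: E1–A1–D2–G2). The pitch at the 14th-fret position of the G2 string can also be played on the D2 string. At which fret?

Fret 14 on G2 is MIDI 43 + 14 = 57 (A3). On the D2 string (open MIDI 38), that pitch is 57 − 38 = fret 19.

19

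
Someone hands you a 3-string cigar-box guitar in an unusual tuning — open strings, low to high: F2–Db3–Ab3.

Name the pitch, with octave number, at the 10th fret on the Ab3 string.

Each fret is one semitone, so Ab3 + 10 = Gb4.
(Equivalently spelled F#4.)

Gb4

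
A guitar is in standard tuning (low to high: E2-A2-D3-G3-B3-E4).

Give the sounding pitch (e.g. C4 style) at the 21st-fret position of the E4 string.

Each fret is one semitone, so E4 + 21 = C#6.
(Equivalently spelled Db6.)

C#6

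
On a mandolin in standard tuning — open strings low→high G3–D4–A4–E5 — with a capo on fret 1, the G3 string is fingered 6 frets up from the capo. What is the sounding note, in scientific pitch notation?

D4

The capo raises the open G3 by 1 semitone to G#3; fretting 6 more gives G3 + 1 + 6 = G3 + 7 semitones = D4.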